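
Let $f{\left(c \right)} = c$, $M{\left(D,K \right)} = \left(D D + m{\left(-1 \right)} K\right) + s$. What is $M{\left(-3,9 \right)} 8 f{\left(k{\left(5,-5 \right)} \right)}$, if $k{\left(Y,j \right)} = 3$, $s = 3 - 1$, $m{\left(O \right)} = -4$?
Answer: $-600$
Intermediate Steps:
$s = 2$
$M{\left(D,K \right)} = 2 + D^{2} - 4 K$ ($M{\left(D,K \right)} = \left(D D - 4 K\right) + 2 = \left(D^{2} - 4 K\right) + 2 = 2 + D^{2} - 4 K$)
$M{\left(-3,9 \right)} 8 f{\left(k{\left(5,-5 \right)} \right)} = \left(2 + \left(-3\right)^{2} - 36\right) 8 \cdot 3 = \left(2 + 9 - 36\right) 24 = \left(-25\right) 24 = -600$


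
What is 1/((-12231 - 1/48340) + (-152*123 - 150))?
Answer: -48340/1502262181 ≈ -3.2178e-5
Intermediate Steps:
1/((-12231 - 1/48340) + (-152*123 - 150)) = 1/((-12231 - 1*1/48340) + (-18696 - 150)) = 1/((-12231 - 1/48340) - 18846) = 1/(-591246541/48340 - 18846) = 1/(-1502262181/48340) = -48340/1502262181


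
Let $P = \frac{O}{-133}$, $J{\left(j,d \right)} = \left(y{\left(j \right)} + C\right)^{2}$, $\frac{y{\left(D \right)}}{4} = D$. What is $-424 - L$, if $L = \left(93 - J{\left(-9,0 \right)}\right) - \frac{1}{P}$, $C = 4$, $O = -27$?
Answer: $\frac{13822}{27} \approx 511.93$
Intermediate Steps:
$y{\left(D \right)} = 4 D$
$J{\left(j,d \right)} = \left(4 + 4 j\right)^{2}$ ($J{\left(j,d \right)} = \left(4 j + 4\right)^{2} = \left(4 + 4 j\right)^{2}$)
$P = \frac{27}{133}$ ($P = - \frac{27}{-133} = \left(-27\right) \left(- \frac{1}{133}\right) = \frac{27}{133} \approx 0.20301$)
$L = - \frac{25270}{27}$ ($L = \left(93 - 16 \left(1 - 9\right)^{2}\right) - \frac{1}{\frac{27}{133}} = \left(93 - 16 \left(-8\right)^{2}\right) - \frac{133}{27} = \left(93 - 16 \cdot 64\right) - \frac{133}{27} = \left(93 - 1024\right) - \frac{133}{27} = -931 - \frac{133}{27} = - \frac{25270}{27} \approx -935.93$)
$-424 - L = -424 - - \frac{25270}{27} = -424 + \frac{25270}{27} = \frac{13822}{27}$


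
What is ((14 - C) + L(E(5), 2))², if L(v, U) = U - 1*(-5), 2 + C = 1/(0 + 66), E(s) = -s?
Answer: 2301289/4356 ≈ 528.30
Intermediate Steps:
C = -131/66 (C = -2 + 1/(0 + 66) = -2 + 1/66 = -131/66 ≈ -1.9848)
L(v, U) = 5 + U (L(v, U) = U + 5 = 5 + U)
((14 - C) + L(E(5), 2))² = ((14 - 1*(-131/66)) + (5 + 2))² = ((14 + 131/66) + 7)² = (1055/66 + 7)² = (1517/66)² = 2301289/4356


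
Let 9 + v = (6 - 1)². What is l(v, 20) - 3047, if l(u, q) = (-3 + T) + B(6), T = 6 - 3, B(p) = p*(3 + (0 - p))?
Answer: -3065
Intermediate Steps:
B(p) = p*(3 - p)
T = 3
v = 16 (v = -9 + (6 - 1)² = -9 + 5² = -9 + 25 = 16)
l(u, q) = -18 (l(u, q) = (-3 + 3) + 6*(3 - 1*6) = 0 + 6*(3 - 6) = 0 + 6*(-3) = 0 - 18 = -18)
l(v, 20) - 3047 = -18 - 3047 = -3065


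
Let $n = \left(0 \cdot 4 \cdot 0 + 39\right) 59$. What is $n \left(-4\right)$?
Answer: $-9204$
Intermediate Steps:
$n = 2301$ ($n = \left(0 \cdot 0 + 39\right) 59 = \left(0 + 39\right) 59 = 39 \cdot 59 = 2301$)
$n \left(-4\right) = 2301 \left(-4\right) = -9204$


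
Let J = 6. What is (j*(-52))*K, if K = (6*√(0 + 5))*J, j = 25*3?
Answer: -140400*√5 ≈ -3.1394e+5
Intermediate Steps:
j = 75
K = 36*√5 (K = (6*√(0 + 5))*6 = (6*√5)*6 = 36*√5 ≈ 80.498)
(j*(-52))*K = (75*(-52))*(36*√5) = -140400*√5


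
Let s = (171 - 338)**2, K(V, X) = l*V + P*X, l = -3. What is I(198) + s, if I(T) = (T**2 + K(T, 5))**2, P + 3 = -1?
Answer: 1489215989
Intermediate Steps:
P = -4 (P = -3 - 1 = -4)
K(V, X) = -4*X - 3*V (K(V, X) = -3*V - 4*X = -4*X - 3*V)
s = 27889 (s = (-167)**2 = 27889)
I(T) = (-20 + T**2 - 3*T)**2 (I(T) = (T**2 + (-4*5 - 3*T))**2 = (T**2 + (-20 - 3*T))**2 = (-20 + T**2 - 3*T)**2)
I(198) + s = (-20 + 198**2 - 3*198)**2 + 27889 = (-20 + 39204 - 594)**2 + 27889 = 38590**2 + 27889 = 1489188100 + 27889 = 1489215989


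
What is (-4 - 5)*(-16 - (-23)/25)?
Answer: 3393/25 ≈ 135.72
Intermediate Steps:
(-4 - 5)*(-16 - (-23)/25) = -9*(-16 - (-23)/25) = -9*(-16 - 1*(-23/25)) = -9*(-16 + 23/25) = -9*(-377/25) = 3393/25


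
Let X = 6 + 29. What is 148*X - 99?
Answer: 5081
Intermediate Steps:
X = 35
148*X - 99 = 148*35 - 99 = 5180 - 99 = 5081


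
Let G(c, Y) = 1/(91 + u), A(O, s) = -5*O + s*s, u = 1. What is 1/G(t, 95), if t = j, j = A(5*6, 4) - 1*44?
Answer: 92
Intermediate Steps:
A(O, s) = s² - 5*O (A(O, s) = -5*O + s² = s² - 5*O)
j = -178 (j = (4² - 25*6) - 1*44 = (16 - 5*30) - 44 = (16 - 150) - 44 = -134 - 44 = -178)
t = -178
G(c, Y) = 1/92 (G(c, Y) = 1/(91 + 1) = 1/92)
1/G(t, 95) = 1/(1/92) = 92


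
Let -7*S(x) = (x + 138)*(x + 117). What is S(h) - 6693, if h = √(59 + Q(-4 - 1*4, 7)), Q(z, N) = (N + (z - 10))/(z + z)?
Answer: -1008907/112 - 255*√955/28 ≈ -9289.5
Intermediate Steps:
Q(z, N) = (-10 + N + z)/(2*z) (Q(z, N) = (N + (-10 + z))/((2*z)) = (-10 + N + z)*(1/(2*z)) = (-10 + N + z)/(2*z))
h = √955/4 (h = √(59 + (-10 + 7 + (-4 - 1*4))/(2*(-4 - 1*4))) = √(59 + (-10 + 7 + (-4 - 4))/(2*(-4 - 4))) = √(59 + (½)*(-10 + 7 - 8)/(-8)) = √(59 + (½)*(-⅛)*(-11)) = √(59 + 11/16) = √(955/16) = √955/4 ≈ 7.7258)
S(x) = -(117 + x)*(138 + x)/7 (S(x) = -(x + 138)*(x + 117)/7 = -(138 + x)*(117 + x)/7 = -(117 + x)*(138 + x)/7)
S(h) - 6693 = (-16146/7 - 255*√955/28 - (√955/4)²/7) - 6693 = (-16146/7 - 255*√955/28 - ⅐*955/16) - 6693 = (-16146/7 - 255*√955/28 - 955/112) - 6693 = (-259291/112 - 255*√955/28) - 6693 = -1008907/112 - 255*√955/28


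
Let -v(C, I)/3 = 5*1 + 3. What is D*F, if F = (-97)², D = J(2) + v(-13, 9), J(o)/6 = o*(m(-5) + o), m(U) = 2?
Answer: 225816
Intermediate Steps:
v(C, I) = -24 (v(C, I) = -3*(5*1 + 3) = -3*(5 + 3) = -3*8 = -24)
J(o) = 6*o*(2 + o) (J(o) = 6*(o*(2 + o)) = 6*o*(2 + o))
D = 24 (D = 6*2*(2 + 2) - 24 = 6*2*4 - 24 = 48 - 24 = 24)
F = 9409
D*F = 24*9409 = 225816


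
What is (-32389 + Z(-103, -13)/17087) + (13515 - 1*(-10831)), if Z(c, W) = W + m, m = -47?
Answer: -137430801/17087 ≈ -8043.0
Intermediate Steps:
Z(c, W) = -47 + W (Z(c, W) = W - 47 = -47 + W)
(-32389 + Z(-103, -13)/17087) + (13515 - 1*(-10831)) = (-32389 + (-47 - 13)/17087) + (13515 - 1*(-10831)) = (-32389 - 60*1/17087) + (13515 + 10831) = (-32389 - 60/17087) + 24346 = -553430903/17087 + 24346 = -137430801/17087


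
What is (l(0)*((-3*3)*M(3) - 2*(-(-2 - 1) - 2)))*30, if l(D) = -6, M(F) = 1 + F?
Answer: 6840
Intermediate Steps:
(l(0)*((-3*3)*M(3) - 2*(-(-2 - 1) - 2)))*30 = -6*((-3*3)*(1 + 3) - 2*(-(-2 - 1) - 2))*30 = -6*(-9*4 - 2*(-1*(-3) - 2))*30 = -6*(-36 - 2*(3 - 2))*30 = -6*(-36 - 2)*30 = -6*(-38)*30 = 228*30 = 6840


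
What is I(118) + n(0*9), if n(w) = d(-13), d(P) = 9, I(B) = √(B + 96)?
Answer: 9 + √214 ≈ 23.629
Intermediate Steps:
I(B) = √(96 + B)
n(w) = 9
I(118) + n(0*9) = √(96 + 118) + 9 = √214 + 9 = 9 + √214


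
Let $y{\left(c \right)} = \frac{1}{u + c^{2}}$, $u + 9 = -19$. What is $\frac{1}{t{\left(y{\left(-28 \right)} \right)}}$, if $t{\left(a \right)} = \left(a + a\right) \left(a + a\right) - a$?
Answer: $- \frac{35721}{47} \approx -760.02$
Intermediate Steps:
$u = -28$ ($u = -9 - 19 = -28$)
$y{\left(c \right)} = \frac{1}{-28 + c^{2}}$
$t{\left(a \right)} = - a + 4 a^{2}$ ($t{\left(a \right)} = 2 a 2 a - a = 4 a^{2} - a = - a + 4 a^{2}$)
$\frac{1}{t{\left(y{\left(-28 \right)} \right)}} = \frac{1}{\frac{1}{-28 + \left(-28\right)^{2}} \left(-1 + \frac{4}{-28 + \left(-28\right)^{2}}\right)} = \frac{1}{\frac{1}{-28 + 784} \left(-1 + \frac{4}{-28 + 784}\right)} = \frac{1}{\frac{1}{756} \left(-1 + \frac{4}{756}\right)} = \frac{1}{\frac{1}{756} \left(-1 + 4 \cdot \frac{1}{756}\right)} = \frac{1}{\frac{1}{756} \left(-1 + \frac{1}{189}\right)} = \frac{1}{\frac{1}{756} \left(- \frac{188}{189}\right)} = \frac{1}{- \frac{47}{35721}} = - \frac{35721}{47}$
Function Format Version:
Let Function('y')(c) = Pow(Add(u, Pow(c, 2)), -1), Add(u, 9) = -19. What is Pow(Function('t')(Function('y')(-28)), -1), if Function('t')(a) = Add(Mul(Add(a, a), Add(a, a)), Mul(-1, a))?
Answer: Rational(-35721, 47) ≈ -760.02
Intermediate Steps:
u = -28 (u = Add(-9, -19) = -28)
Function('y')(c) = Pow(Add(-28, Pow(c, 2)), -1)
Function('t')(a) = Add(Mul(-1, a), Mul(4, Pow(a, 2))) (Function('t')(a) = Add(Mul(Mul(2, a), Mul(2, a)), Mul(-1, a)) = Add(Mul(4, Pow(a, 2)), Mul(-1, a)) = Add(Mul(-1, a), Mul(4, Pow(a, 2))))
Pow(Function('t')(Function('y')(-28)), -1) = Pow(Mul(Pow(Add(-28, Pow(-28, 2)), -1), Add(-1, Mul(4, Pow(Add(-28, Pow(-28, 2)), -1)))), -1) = Pow(Mul(Pow(Add(-28, 784), -1), Add(-1, Mul(4, Pow(Add(-28, 784), -1)))), -1) = Pow(Mul(Pow(756, -1), Add(-1, Mul(4, Pow(756, -1)))), -1) = Pow(Mul(Rational(1, 756), Add(-1, Mul(4, Rational(1, 756)))), -1) = Pow(Mul(Rational(1, 756), Add(-1, Rational(1, 189))), -1) = Pow(Mul(Rational(1, 756), Rational(-188, 189)), -1) = Pow(Rational(-47, 35721), -1) = Rational(-35721, 47)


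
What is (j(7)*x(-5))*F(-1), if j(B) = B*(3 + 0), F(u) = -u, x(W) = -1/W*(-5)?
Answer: -21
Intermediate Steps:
x(W) = 5/W
j(B) = 3*B (j(B) = B*3 = 3*B)
(j(7)*x(-5))*F(-1) = ((3*7)*(5/(-5)))*(-1*(-1)) = (21*(5*(-⅕)))*1 = (21*(-1))*1 = -21*1 = -21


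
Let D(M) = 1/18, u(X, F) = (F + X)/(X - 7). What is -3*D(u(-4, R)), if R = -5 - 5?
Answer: -⅙ ≈ -0.16667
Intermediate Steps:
R = -10
u(X, F) = (F + X)/(-7 + X)
D(M) = 1/18
-3*D(u(-4, R)) = -3*1/18 = -⅙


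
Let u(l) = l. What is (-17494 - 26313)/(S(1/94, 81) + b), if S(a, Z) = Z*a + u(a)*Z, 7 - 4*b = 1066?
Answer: 8235716/49449 ≈ 166.55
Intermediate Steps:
b = -1059/4 (b = 7/4 - 1/4*1066 = 7/4 - 533/2 = -1059/4 ≈ -264.75)
S(a, Z) = 2*Z*a (S(a, Z) = Z*a + a*Z = Z*a + Z*a = 2*Z*a)
(-17494 - 26313)/(S(1/94, 81) + b) = (-17494 - 26313)/(2*81/94 - 1059/4) = -43807/(2*81*(1/94) - 1059/4) = -43807/(81/47 - 1059/4) = -43807/(-49449/188) = -43807*(-188/49449) = 8235716/49449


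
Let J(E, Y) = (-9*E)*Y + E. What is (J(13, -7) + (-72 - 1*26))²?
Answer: 538756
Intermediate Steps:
J(E, Y) = E - 9*E*Y (J(E, Y) = -9*E*Y + E = E - 9*E*Y)
(J(13, -7) + (-72 - 1*26))² = (13*(1 - 9*(-7)) + (-72 - 1*26))² = (13*(1 + 63) + (-72 - 26))² = (13*64 - 98)² = (832 - 98)² = 734² = 538756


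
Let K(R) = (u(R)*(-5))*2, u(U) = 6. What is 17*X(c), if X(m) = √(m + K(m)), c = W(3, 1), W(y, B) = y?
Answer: 17*I*√57 ≈ 128.35*I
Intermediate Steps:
c = 3
K(R) = -60 (K(R) = (6*(-5))*2 = -30*2 = -60)
X(m) = √(-60 + m) (X(m) = √(m - 60) = √(-60 + m))
17*X(c) = 17*√(-60 + 3) = 17*√(-57) = 17*(I*√57) = 17*I*√57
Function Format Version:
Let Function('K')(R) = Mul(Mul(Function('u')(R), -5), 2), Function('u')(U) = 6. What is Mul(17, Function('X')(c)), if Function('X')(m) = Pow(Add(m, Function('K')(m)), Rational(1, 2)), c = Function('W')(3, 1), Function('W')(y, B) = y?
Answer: Mul(17, I, Pow(57, Rational(1, 2))) ≈ Mul(128.35, I)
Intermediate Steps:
c = 3
Function('K')(R) = -60 (Function('K')(R) = Mul(Mul(6, -5), 2) = Mul(-30, 2) = -60)
Function('X')(m) = Pow(Add(-60, m), Rational(1, 2)) (Function('X')(m) = Pow(Add(m, -60), Rational(1, 2)) = Pow(Add(-60, m), Rational(1, 2)))
Mul(17, Function('X')(c)) = Mul(17, Pow(Add(-60, 3), Rational(1, 2))) = Mul(17, Pow(-57, Rational(1, 2))) = Mul(17, Mul(I, Pow(57, Rational(1, 2)))) = Mul(17, I, Pow(57, Rational(1, 2)))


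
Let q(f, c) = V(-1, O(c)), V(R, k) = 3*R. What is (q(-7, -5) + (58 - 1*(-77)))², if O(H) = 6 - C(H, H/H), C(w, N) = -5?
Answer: 17424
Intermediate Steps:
O(H) = 11 (O(H) = 6 - 1*(-5) = 6 + 5 = 11)
q(f, c) = -3 (q(f, c) = 3*(-1) = -3)
(q(-7, -5) + (58 - 1*(-77)))² = (-3 + (58 - 1*(-77)))² = (-3 + (58 + 77))² = (-3 + 135)² = 132² = 17424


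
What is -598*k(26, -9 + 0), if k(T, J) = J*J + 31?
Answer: -66976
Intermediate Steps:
k(T, J) = 31 + J² (k(T, J) = J² + 31 = 31 + J²)
-598*k(26, -9 + 0) = -598*(31 + (-9 + 0)²) = -598*(31 + (-9)²) = -598*(31 + 81) = -598*112 = -66976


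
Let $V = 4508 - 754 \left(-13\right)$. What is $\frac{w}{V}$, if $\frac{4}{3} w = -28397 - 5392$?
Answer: $- \frac{11263}{6360} \approx -1.7709$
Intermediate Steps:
$w = - \frac{101367}{4}$ ($w = \frac{3 \left(-28397 - 5392\right)}{4} = \frac{3}{4} \left(-33789\right) = - \frac{101367}{4} \approx -25342.0$)
$V = 14310$ ($V = 4508 - -9802 = 4508 + 9802 = 14310$)
$\frac{w}{V} = - \frac{101367}{4 \cdot 14310} = \left(- \frac{101367}{4}\right) \frac{1}{14310} = - \frac{11263}{6360}$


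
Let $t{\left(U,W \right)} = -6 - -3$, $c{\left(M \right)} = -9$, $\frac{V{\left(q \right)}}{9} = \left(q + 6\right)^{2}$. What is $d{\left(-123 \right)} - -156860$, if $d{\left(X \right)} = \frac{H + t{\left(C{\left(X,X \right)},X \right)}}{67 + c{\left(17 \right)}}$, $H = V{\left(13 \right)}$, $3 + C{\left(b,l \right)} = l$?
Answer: $\frac{4550563}{29} \approx 1.5692 \cdot 10^{5}$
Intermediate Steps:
$V{\left(q \right)} = 9 \left(6 + q\right)^{2}$ ($V{\left(q \right)} = 9 \left(q + 6\right)^{2} = 9 \left(6 + q\right)^{2}$)
$C{\left(b,l \right)} = -3 + l$
$t{\left(U,W \right)} = -3$ ($t{\left(U,W \right)} = -6 + 3 = -3$)
$H = 3249$ ($H = 9 \left(6 + 13\right)^{2} = 9 \cdot 19^{2} = 9 \cdot 361 = 3249$)
$d{\left(X \right)} = \frac{1623}{29}$ ($d{\left(X \right)} = \frac{3249 - 3}{67 - 9} = \frac{3246}{58} = 3246 \cdot \frac{1}{58} = \frac{1623}{29}$)
$d{\left(-123 \right)} - -156860 = \frac{1623}{29} - -156860 = \frac{1623}{29} + 156860 = \frac{4550563}{29}$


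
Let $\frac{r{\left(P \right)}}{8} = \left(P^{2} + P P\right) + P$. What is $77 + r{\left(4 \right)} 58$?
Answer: $16781$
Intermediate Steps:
$r{\left(P \right)} = 8 P + 16 P^{2}$ ($r{\left(P \right)} = 8 \left(\left(P^{2} + P P\right) + P\right) = 8 \left(\left(P^{2} + P^{2}\right) + P\right) = 8 \left(2 P^{2} + P\right) = 8 \left(P + 2 P^{2}\right) = 8 P + 16 P^{2}$)
$77 + r{\left(4 \right)} 58 = 77 + 8 \cdot 4 \left(1 + 2 \cdot 4\right) 58 = 77 + 8 \cdot 4 \left(1 + 8\right) 58 = 77 + 8 \cdot 4 \cdot 9 \cdot 58 = 77 + 288 \cdot 58 = 77 + 16704 = 16781$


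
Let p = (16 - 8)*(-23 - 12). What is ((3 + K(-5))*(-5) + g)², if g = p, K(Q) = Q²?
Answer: 176400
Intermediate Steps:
p = -280 (p = 8*(-35) = -280)
g = -280
((3 + K(-5))*(-5) + g)² = ((3 + (-5)²)*(-5) - 280)² = ((3 + 25)*(-5) - 280)² = (28*(-5) - 280)² = (-140 - 280)² = (-420)² = 176400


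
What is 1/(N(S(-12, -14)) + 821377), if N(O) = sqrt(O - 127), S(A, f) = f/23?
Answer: 18891671/15517184053902 - I*sqrt(67505)/15517184053902 ≈ 1.2175e-6 - 1.6744e-11*I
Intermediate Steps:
S(A, f) = f/23 (S(A, f) = f*(1/23) = f/23)
N(O) = sqrt(-127 + O)
1/(N(S(-12, -14)) + 821377) = 1/(sqrt(-127 + (1/23)*(-14)) + 821377) = 1/(sqrt(-127 - 14/23) + 821377) = 1/(sqrt(-2935/23) + 821377) = 1/(I*sqrt(67505)/23 + 821377) = 1/(821377 + I*sqrt(67505)/23)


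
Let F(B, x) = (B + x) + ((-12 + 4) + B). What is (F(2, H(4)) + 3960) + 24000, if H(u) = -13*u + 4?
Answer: 27908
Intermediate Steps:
H(u) = 4 - 13*u
F(B, x) = -8 + x + 2*B (F(B, x) = (B + x) + (-8 + B) = -8 + x + 2*B)
(F(2, H(4)) + 3960) + 24000 = ((-8 + (4 - 13*4) + 2*2) + 3960) + 24000 = ((-8 + (4 - 52) + 4) + 3960) + 24000 = ((-8 - 48 + 4) + 3960) + 24000 = (-52 + 3960) + 24000 = 3908 + 24000 = 27908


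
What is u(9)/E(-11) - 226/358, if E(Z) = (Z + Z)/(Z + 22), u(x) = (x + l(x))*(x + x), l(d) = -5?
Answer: -6557/179 ≈ -36.631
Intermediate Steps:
u(x) = 2*x*(-5 + x) (u(x) = (x - 5)*(x + x) = (-5 + x)*(2*x) = 2*x*(-5 + x))
E(Z) = 2*Z/(22 + Z) (E(Z) = (2*Z)/(22 + Z) = 2*Z/(22 + Z))
u(9)/E(-11) - 226/358 = (2*9*(-5 + 9))/((2*(-11)/(22 - 11))) - 226/358 = (2*9*4)/((2*(-11)/11)) - 226*1/358 = 72/((2*(-11)*(1/11))) - 113/179 = 72/(-2) - 113/179 = 72*(-½) - 113/179 = -36 - 113/179 = -6557/179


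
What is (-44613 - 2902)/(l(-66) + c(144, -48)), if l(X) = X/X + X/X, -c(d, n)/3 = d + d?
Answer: 47515/862 ≈ 55.122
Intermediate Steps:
c(d, n) = -6*d (c(d, n) = -3*(d + d) = -6*d)
l(X) = 2 (l(X) = 1 + 1 = 2)
(-44613 - 2902)/(l(-66) + c(144, -48)) = (-44613 - 2902)/(2 - 6*144) = -47515/(2 - 864) = -47515/(-862) = -47515*(-1/862) = 47515/862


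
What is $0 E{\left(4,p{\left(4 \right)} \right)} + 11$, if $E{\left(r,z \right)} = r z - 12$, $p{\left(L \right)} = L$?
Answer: $11$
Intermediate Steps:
$E{\left(r,z \right)} = -12 + r z$
$0 E{\left(4,p{\left(4 \right)} \right)} + 11 = 0 \left(-12 + 4 \cdot 4\right) + 11 = 0 \left(-12 + 16\right) + 11 = 0 \cdot 4 + 11 = 0 + 11 = 11$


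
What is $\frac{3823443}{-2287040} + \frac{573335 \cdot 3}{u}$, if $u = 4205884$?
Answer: $- \frac{3036809375853}{2404756235840} \approx -1.2628$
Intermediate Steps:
$\frac{3823443}{-2287040} + \frac{573335 \cdot 3}{u} = \frac{3823443}{-2287040} + \frac{573335 \cdot 3}{4205884} = 3823443 \left(- \frac{1}{2287040}\right) + 1720005 \cdot \frac{1}{4205884} = - \frac{3823443}{2287040} + \frac{1720005}{4205884} = - \frac{3036809375853}{2404756235840}$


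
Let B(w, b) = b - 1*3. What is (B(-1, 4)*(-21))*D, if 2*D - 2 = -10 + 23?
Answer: -315/2 ≈ -157.50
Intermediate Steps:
B(w, b) = -3 + b (B(w, b) = b - 3 = -3 + b)
D = 15/2 (D = 1 + (-10 + 23)/2 = 1 + (1/2)*13 = 1 + 13/2 = 15/2 ≈ 7.5000)
(B(-1, 4)*(-21))*D = ((-3 + 4)*(-21))*(15/2) = (1*(-21))*(15/2) = -21*15/2 = -315/2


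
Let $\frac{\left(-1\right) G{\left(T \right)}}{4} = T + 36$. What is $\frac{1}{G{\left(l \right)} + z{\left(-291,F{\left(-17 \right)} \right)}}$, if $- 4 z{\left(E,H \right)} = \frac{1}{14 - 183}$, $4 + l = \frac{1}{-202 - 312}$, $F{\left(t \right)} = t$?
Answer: $- \frac{173732}{22236087} \approx -0.0078131$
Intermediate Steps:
$l = - \frac{2057}{514}$ ($l = -4 + \frac{1}{-202 - 312} = -4 + \frac{1}{-514} = -4 - \frac{1}{514} = - \frac{2057}{514} \approx -4.0019$)
$G{\left(T \right)} = -144 - 4 T$ ($G{\left(T \right)} = - 4 \left(T + 36\right) = - 4 \left(36 + T\right) = -144 - 4 T$)
$z{\left(E,H \right)} = \frac{1}{676}$ ($z{\left(E,H \right)} = - \frac{1}{4 \left(14 - 183\right)} = - \frac{1}{4 \left(-169\right)} = \left(- \frac{1}{4}\right) \left(- \frac{1}{169}\right) = \frac{1}{676}$)
$\frac{1}{G{\left(l \right)} + z{\left(-291,F{\left(-17 \right)} \right)}} = \frac{1}{\left(-144 - - \frac{4114}{257}\right) + \frac{1}{676}} = \frac{1}{\left(-144 + \frac{4114}{257}\right) + \frac{1}{676}} = \frac{1}{- \frac{32894}{257} + \frac{1}{676}} = \frac{1}{- \frac{22236087}{173732}} = - \frac{173732}{22236087}$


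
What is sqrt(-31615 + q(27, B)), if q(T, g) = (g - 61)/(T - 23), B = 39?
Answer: I*sqrt(126482)/2 ≈ 177.82*I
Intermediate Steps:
q(T, g) = (-61 + g)/(-23 + T)
sqrt(-31615 + q(27, B)) = sqrt(-31615 + (-61 + 39)/(-23 + 27)) = sqrt(-31615 - 22/4) = sqrt(-31615 + (1/4)*(-22)) = sqrt(-31615 - 11/2) = sqrt(-63241/2) = I*sqrt(126482)/2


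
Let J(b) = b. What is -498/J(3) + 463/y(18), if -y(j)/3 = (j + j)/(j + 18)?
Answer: -961/3 ≈ -320.33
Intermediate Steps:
y(j) = -6*j/(18 + j) (y(j) = -3*(j + j)/(j + 18) = -3*2*j/(18 + j) = -6*j/(18 + j))
-498/J(3) + 463/y(18) = -498/3 + 463/((-6*18/(18 + 18))) = -498*⅓ + 463/((-6*18/36)) = -166 + 463/((-6*18*1/36)) = -166 + 463/(-3) = -166 + 463*(-⅓) = -166 - 463/3 = -961/3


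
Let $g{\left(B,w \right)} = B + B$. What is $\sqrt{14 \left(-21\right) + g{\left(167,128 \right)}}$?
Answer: $2 \sqrt{10} \approx 6.3246$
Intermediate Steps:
$g{\left(B,w \right)} = 2 B$
$\sqrt{14 \left(-21\right) + g{\left(167,128 \right)}} = \sqrt{14 \left(-21\right) + 2 \cdot 167} = \sqrt{-294 + 334} = \sqrt{40} = 2 \sqrt{10}$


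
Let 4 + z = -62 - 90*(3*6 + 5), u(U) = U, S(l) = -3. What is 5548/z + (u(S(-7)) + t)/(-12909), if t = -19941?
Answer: -2418229/2297802 ≈ -1.0524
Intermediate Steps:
z = -2136 (z = -4 + (-62 - 90*(3*6 + 5)) = -4 + (-62 - 90*(18 + 5)) = -4 + (-62 - 90*23) = -4 + (-62 - 2070) = -4 - 2132 = -2136)
5548/z + (u(S(-7)) + t)/(-12909) = 5548/(-2136) + (-3 - 19941)/(-12909) = 5548*(-1/2136) - 19944*(-1/12909) = -1387/534 + 6648/4303 = -2418229/2297802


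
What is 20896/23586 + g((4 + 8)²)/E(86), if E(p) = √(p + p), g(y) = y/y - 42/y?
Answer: 10448/11793 + 17*√43/2064 ≈ 0.93996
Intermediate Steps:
g(y) = 1 - 42/y
E(p) = √2*√p (E(p) = √(2*p) = √2*√p)
20896/23586 + g((4 + 8)²)/E(86) = 20896/23586 + ((-42 + (4 + 8)²)/((4 + 8)²))/((√2*√86)) = 20896*(1/23586) + ((-42 + 12²)/(12²))/((2*√43)) = 10448/11793 + ((-42 + 144)/144)*(√43/86) = 10448/11793 + ((1/144)*102)*(√43/86) = 10448/11793 + 17*(√43/86)/24 = 10448/11793 + 17*√43/2064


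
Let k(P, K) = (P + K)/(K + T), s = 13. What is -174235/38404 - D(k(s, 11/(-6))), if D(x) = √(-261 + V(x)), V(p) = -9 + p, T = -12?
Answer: -174235/38404 - 13*I*√11039/83 ≈ -4.5369 - 16.456*I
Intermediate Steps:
k(P, K) = (K + P)/(-12 + K) (k(P, K) = (P + K)/(K - 12) = (K + P)/(-12 + K))
D(x) = √(-270 + x) (D(x) = √(-261 + (-9 + x)) = √(-270 + x))
-174235/38404 - D(k(s, 11/(-6))) = -174235/38404 - √(-270 + (11/(-6) + 13)/(-12 + 11/(-6))) = -174235*1/38404 - √(-270 + (11*(-⅙) + 13)/(-12 + 11*(-⅙))) = -174235/38404 - √(-270 + (-11/6 + 13)/(-12 - 11/6)) = -174235/38404 - √(-270 + (67/6)/(-83/6)) = -174235/38404 - √(-270 - 6/83*67/6) = -174235/38404 - √(-270 - 67/83) = -174235/38404 - √(-22477/83) = -174235/38404 - 13*I*√11039/83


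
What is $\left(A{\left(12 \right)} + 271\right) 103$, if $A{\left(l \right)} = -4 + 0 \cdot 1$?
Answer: $27501$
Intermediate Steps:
$A{\left(l \right)} = -4$ ($A{\left(l \right)} = -4 + 0 = -4$)
$\left(A{\left(12 \right)} + 271\right) 103 = \left(-4 + 271\right) 103 = 267 \cdot 103 = 27501$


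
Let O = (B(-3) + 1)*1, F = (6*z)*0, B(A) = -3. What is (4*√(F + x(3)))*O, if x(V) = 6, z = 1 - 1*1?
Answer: -8*√6 ≈ -19.596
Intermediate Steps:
z = 0 (z = 1 - 1 = 0)
F = 0 (F = (6*0)*0 = 0*0 = 0)
O = -2 (O = (-3 + 1)*1 = -2*1 = -2)
(4*√(F + x(3)))*O = (4*√(0 + 6))*(-2) = (4*√6)*(-2) = -8*√6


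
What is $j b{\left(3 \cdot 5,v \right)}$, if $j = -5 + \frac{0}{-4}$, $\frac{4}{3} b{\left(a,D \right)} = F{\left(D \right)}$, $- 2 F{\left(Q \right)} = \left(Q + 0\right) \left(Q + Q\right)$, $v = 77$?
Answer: $\frac{88935}{4} \approx 22234.0$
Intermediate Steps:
$F{\left(Q \right)} = - Q^{2}$ ($F{\left(Q \right)} = - \frac{\left(Q + 0\right) \left(Q + Q\right)}{2} = - \frac{Q 2 Q}{2} = - \frac{2 Q^{2}}{2} = - Q^{2}$)
$b{\left(a,D \right)} = - \frac{3 D^{2}}{4}$ ($b{\left(a,D \right)} = \frac{3 \left(- D^{2}\right)}{4} = - \frac{3 D^{2}}{4}$)
$j = -5$ ($j = -5 + 0 \left(- \frac{1}{4}\right) = -5 + 0 = -5$)
$j b{\left(3 \cdot 5,v \right)} = - 5 \left(- \frac{3 \cdot 77^{2}}{4}\right) = - 5 \left(\left(- \frac{3}{4}\right) 5929\right) = \left(-5\right) \left(- \frac{17787}{4}\right) = \frac{88935}{4}$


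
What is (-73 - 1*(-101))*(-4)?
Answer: -112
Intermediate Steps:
(-73 - 1*(-101))*(-4) = (-73 + 101)*(-4) = 28*(-4) = -112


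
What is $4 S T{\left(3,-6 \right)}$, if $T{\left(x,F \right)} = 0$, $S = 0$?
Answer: $0$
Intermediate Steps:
$4 S T{\left(3,-6 \right)} = 4 \cdot 0 \cdot 0 = 0 \cdot 0 = 0$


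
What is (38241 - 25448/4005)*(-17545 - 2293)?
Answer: -3037788119366/4005 ≈ -7.5850e+8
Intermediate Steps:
(38241 - 25448/4005)*(-17545 - 2293) = (38241 - 25448*1/4005)*(-19838) = (38241 - 25448/4005)*(-19838) = (153129757/4005)*(-19838) = -3037788119366/4005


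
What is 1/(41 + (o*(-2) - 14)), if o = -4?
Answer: 1/35 ≈ 0.028571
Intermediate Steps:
1/(41 + (o*(-2) - 14)) = 1/(41 + (-4*(-2) - 14)) = 1/(41 + (8 - 14)) = 1/(41 - 6) = 1/35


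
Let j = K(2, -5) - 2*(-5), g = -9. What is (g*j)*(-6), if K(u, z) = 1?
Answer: 594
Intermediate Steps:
j = 11 (j = 1 - 2*(-5) = 1 + 10 = 11)
(g*j)*(-6) = -9*11*(-6) = -99*(-6) = 594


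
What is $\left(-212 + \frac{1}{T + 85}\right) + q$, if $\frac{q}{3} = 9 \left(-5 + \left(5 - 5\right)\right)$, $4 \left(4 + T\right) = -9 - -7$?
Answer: $- \frac{55865}{161} \approx -346.99$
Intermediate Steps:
$T = - \frac{9}{2}$ ($T = -4 + \frac{-9 - -7}{4} = -4 + \frac{-9 + 7}{4} = -4 + \frac{1}{4} \left(-2\right) = -4 - \frac{1}{2} = - \frac{9}{2} \approx -4.5$)
$q = -135$ ($q = 3 \cdot 9 \left(-5 + \left(5 - 5\right)\right) = 3 \cdot 9 \left(-5 + 0\right) = 3 \cdot 9 \left(-5\right) = 3 \left(-45\right) = -135$)
$\left(-212 + \frac{1}{T + 85}\right) + q = \left(-212 + \frac{1}{- \frac{9}{2} + 85}\right) - 135 = \left(-212 + \frac{1}{\frac{161}{2}}\right) - 135 = \left(-212 + \frac{2}{161}\right) - 135 = - \frac{34130}{161} - 135 = - \frac{55865}{161}$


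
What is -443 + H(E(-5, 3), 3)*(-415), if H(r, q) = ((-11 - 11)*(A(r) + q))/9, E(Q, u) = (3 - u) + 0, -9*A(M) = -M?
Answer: 7801/3 ≈ 2600.3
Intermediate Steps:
A(M) = M/9 (A(M) = -(-1)*M/9 = M/9)
E(Q, u) = 3 - u
H(r, q) = -22*q/9 - 22*r/81 (H(r, q) = ((-11 - 11)*(r/9 + q))/9 = -22*(q + r/9)*(⅑) = (-22*q - 22*r/9)*(⅑) = -22*q/9 - 22*r/81)
-443 + H(E(-5, 3), 3)*(-415) = -443 + (-22/9*3 - 22*(3 - 1*3)/81)*(-415) = -443 + (-22/3 - 22*(3 - 3)/81)*(-415) = -443 + (-22/3 - 22/81*0)*(-415) = -443 + (-22/3 + 0)*(-415) = -443 - 22/3*(-415) = -443 + 9130/3 = 7801/3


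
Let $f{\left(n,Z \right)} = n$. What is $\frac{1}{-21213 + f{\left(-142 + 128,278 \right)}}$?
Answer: $- \frac{1}{21227} \approx -4.711 \cdot 10^{-5}$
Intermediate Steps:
$\frac{1}{-21213 + f{\left(-142 + 128,278 \right)}} = \frac{1}{-21213 + \left(-142 + 128\right)} = \frac{1}{-21213 - 14} = \frac{1}{-21227} = - \frac{1}{21227}$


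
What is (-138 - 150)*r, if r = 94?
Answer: -27072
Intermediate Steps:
(-138 - 150)*r = (-138 - 150)*94 = -288*94 = -27072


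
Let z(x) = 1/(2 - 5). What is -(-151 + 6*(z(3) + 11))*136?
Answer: 11832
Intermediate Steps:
z(x) = -1/3 (z(x) = 1/(-3) = -1/3)
-(-151 + 6*(z(3) + 11))*136 = -(-151 + 6*(-1/3 + 11))*136 = -(-151 + 6*(32/3))*136 = -(-151 + 64)*136 = -(-87)*136 = -1*(-11832) = 11832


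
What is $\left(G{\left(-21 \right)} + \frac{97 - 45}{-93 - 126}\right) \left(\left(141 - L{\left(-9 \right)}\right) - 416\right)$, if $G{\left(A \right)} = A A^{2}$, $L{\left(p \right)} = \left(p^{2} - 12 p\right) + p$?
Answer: $\frac{922836005}{219} \approx 4.2139 \cdot 10^{6}$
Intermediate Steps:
$L{\left(p \right)} = p^{2} - 11 p$
$G{\left(A \right)} = A^{3}$
$\left(G{\left(-21 \right)} + \frac{97 - 45}{-93 - 126}\right) \left(\left(141 - L{\left(-9 \right)}\right) - 416\right) = \left(\left(-21\right)^{3} + \frac{97 - 45}{-93 - 126}\right) \left(\left(141 - - 9 \left(-11 - 9\right)\right) - 416\right) = \left(-9261 + \frac{52}{-219}\right) \left(\left(141 - \left(-9\right) \left(-20\right)\right) - 416\right) = \left(-9261 + 52 \left(- \frac{1}{219}\right)\right) \left(\left(141 - 180\right) - 416\right) = \left(-9261 - \frac{52}{219}\right) \left(\left(141 - 180\right) - 416\right) = - \frac{2028211 \left(-39 - 416\right)}{219} = \left(- \frac{2028211}{219}\right) \left(-455\right) = \frac{922836005}{219}$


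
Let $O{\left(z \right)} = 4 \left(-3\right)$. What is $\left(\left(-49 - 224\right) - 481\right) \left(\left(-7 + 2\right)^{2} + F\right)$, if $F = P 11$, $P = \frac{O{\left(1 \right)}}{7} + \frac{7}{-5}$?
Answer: $\frac{244296}{35} \approx 6979.9$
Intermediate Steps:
$O{\left(z \right)} = -12$
$P = - \frac{109}{35}$ ($P = - \frac{12}{7} + \frac{7}{-5} = \left(-12\right) \frac{1}{7} + 7 \left(- \frac{1}{5}\right) = - \frac{12}{7} - \frac{7}{5} = - \frac{109}{35} \approx -3.1143$)
$F = - \frac{1199}{35}$ ($F = \left(- \frac{109}{35}\right) 11 = - \frac{1199}{35} \approx -34.257$)
$\left(\left(-49 - 224\right) - 481\right) \left(\left(-7 + 2\right)^{2} + F\right) = \left(\left(-49 - 224\right) - 481\right) \left(\left(-7 + 2\right)^{2} - \frac{1199}{35}\right) = \left(\left(-49 - 224\right) - 481\right) \left(\left(-5\right)^{2} - \frac{1199}{35}\right) = \left(-273 - 481\right) \left(25 - \frac{1199}{35}\right) = \left(-754\right) \left(- \frac{324}{35}\right) = \frac{244296}{35}$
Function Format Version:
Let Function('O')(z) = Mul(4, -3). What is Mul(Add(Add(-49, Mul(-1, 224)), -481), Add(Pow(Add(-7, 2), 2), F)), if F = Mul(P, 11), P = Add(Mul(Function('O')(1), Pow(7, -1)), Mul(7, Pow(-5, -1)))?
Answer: Rational(244296, 35) ≈ 6979.9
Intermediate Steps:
Function('O')(z) = -12
P = Rational(-109, 35) (P = Add(Mul(-12, Pow(7, -1)), Mul(7, Pow(-5, -1))) = Add(Mul(-12, Rational(1, 7)), Mul(7, Rational(-1, 5))) = Add(Rational(-12, 7), Rational(-7, 5)) = Rational(-109, 35) ≈ -3.1143)
F = Rational(-1199, 35) (F = Mul(Rational(-109, 35), 11) = Rational(-1199, 35) ≈ -34.257)
Mul(Add(Add(-49, Mul(-1, 224)), -481), Add(Pow(Add(-7, 2), 2), F)) = Mul(Add(Add(-49, Mul(-1, 224)), -481), Add(Pow(Add(-7, 2), 2), Rational(-1199, 35))) = Mul(Add(Add(-49, -224), -481), Add(Pow(-5, 2), Rational(-1199, 35))) = Mul(Add(-273, -481), Add(25, Rational(-1199, 35))) = Mul(-754, Rational(-324, 35)) = Rational(244296, 35)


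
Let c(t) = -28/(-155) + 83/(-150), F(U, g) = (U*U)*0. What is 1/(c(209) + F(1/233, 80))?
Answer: -4650/1733 ≈ -2.6832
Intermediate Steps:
F(U, g) = 0 (F(U, g) = U²*0 = 0)
c(t) = -1733/4650 (c(t) = -28*(-1/155) + 83*(-1/150) = 28/155 - 83/150 = -1733/4650)
1/(c(209) + F(1/233, 80)) = 1/(-1733/4650 + 0) = 1/(-1733/4650) = -4650/1733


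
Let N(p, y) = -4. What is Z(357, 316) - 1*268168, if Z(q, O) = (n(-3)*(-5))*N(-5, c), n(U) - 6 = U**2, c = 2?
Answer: -267868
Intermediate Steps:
n(U) = 6 + U**2
Z(q, O) = 300 (Z(q, O) = ((6 + (-3)**2)*(-5))*(-4) = ((6 + 9)*(-5))*(-4) = (15*(-5))*(-4) = -75*(-4) = 300)
Z(357, 316) - 1*268168 = 300 - 1*268168 = 300 - 268168 = -267868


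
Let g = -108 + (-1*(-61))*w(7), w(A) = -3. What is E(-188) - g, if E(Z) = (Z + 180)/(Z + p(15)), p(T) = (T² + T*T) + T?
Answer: 80599/277 ≈ 290.97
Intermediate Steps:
p(T) = T + 2*T² (p(T) = (T² + T²) + T = 2*T² + T = T + 2*T²)
g = -291 (g = -108 - 1*(-61)*(-3) = -108 + 61*(-3) = -108 - 183 = -291)
E(Z) = (180 + Z)/(465 + Z) (E(Z) = (Z + 180)/(Z + 15*(1 + 2*15)) = (180 + Z)/(Z + 15*(1 + 30)) = (180 + Z)/(Z + 15*31) = (180 + Z)/(Z + 465) = (180 + Z)/(465 + Z))
E(-188) - g = (180 - 188)/(465 - 188) - 1*(-291) = -8/277 + 291 = 80599/277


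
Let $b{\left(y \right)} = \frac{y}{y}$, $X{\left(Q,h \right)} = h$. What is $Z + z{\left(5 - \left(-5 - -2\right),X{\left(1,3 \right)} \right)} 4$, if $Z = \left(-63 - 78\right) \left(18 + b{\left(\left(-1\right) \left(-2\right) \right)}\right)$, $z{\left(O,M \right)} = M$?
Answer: $-2667$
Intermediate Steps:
$b{\left(y \right)} = 1$
$Z = -2679$ ($Z = \left(-63 - 78\right) \left(18 + 1\right) = \left(-141\right) 19 = -2679$)
$Z + z{\left(5 - \left(-5 - -2\right),X{\left(1,3 \right)} \right)} 4 = -2679 + 3 \cdot 4 = -2679 + 12 = -2667$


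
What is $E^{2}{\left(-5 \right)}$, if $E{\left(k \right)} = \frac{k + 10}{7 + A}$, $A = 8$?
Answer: $\frac{1}{9} \approx 0.11111$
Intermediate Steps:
$E{\left(k \right)} = \frac{2}{3} + \frac{k}{15}$ ($E{\left(k \right)} = \frac{k + 10}{7 + 8} = \frac{10 + k}{15} = \left(10 + k\right) \frac{1}{15} = \frac{2}{3} + \frac{k}{15}$)
$E^{2}{\left(-5 \right)} = \left(\frac{2}{3} + \frac{1}{15} \left(-5\right)\right)^{2} = \left(\frac{2}{3} - \frac{1}{3}\right)^{2} = \left(\frac{1}{3}\right)^{2} = \frac{1}{9}$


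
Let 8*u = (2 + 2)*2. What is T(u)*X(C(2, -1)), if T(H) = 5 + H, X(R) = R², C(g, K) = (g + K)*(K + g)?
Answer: 6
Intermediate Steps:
C(g, K) = (K + g)² (C(g, K) = (K + g)*(K + g) = (K + g)²)
u = 1 (u = ((2 + 2)*2)/8 = (4*2)/8 = (⅛)*8 = 1)
T(u)*X(C(2, -1)) = (5 + 1)*((-1 + 2)²)² = 6*(1²)² = 6*1² = 6*1 = 6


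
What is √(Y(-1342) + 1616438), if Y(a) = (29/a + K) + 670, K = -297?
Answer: √2911818366886/1342 ≈ 1271.5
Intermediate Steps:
Y(a) = 373 + 29/a (Y(a) = (29/a - 297) + 670 = (-297 + 29/a) + 670 = 373 + 29/a)
√(Y(-1342) + 1616438) = √((373 + 29/(-1342)) + 1616438) = √((373 + 29*(-1/1342)) + 1616438) = √((373 - 29/1342) + 1616438) = √(500537/1342 + 1616438) = √(2169760333/1342) = √2911818366886/1342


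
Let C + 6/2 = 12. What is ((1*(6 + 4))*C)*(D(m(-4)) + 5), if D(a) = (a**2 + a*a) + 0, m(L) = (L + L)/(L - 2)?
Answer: 770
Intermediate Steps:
C = 9 (C = -3 + 12 = 9)
m(L) = 2*L/(-2 + L) (m(L) = (2*L)/(-2 + L) = 2*L/(-2 + L))
D(a) = 2*a**2 (D(a) = (a**2 + a**2) + 0 = 2*a**2 + 0 = 2*a**2)
((1*(6 + 4))*C)*(D(m(-4)) + 5) = ((1*(6 + 4))*9)*(2*(2*(-4)/(-2 - 4))**2 + 5) = ((1*10)*9)*(2*(2*(-4)/(-6))**2 + 5) = (10*9)*(2*(2*(-4)*(-1/6))**2 + 5) = 90*(2*(4/3)**2 + 5) = 90*(2*(16/9) + 5) = 90*(32/9 + 5) = 90*(77/9) = 770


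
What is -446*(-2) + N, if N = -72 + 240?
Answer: 1060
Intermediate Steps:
N = 168
-446*(-2) + N = -446*(-2) + 168 = 892 + 168 = 1060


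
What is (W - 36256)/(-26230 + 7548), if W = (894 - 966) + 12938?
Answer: 11695/9341 ≈ 1.2520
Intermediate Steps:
W = 12866 (W = -72 + 12938 = 12866)
(W - 36256)/(-26230 + 7548) = (12866 - 36256)/(-26230 + 7548) = -23390/(-18682) = -23390*(-1/18682) = 11695/9341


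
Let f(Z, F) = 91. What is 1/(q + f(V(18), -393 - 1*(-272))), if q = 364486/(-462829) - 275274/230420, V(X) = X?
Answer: 1300549490/115772080977 ≈ 0.011234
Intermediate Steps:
q = -2577922613/1300549490 (q = 364486*(-1/462829) - 275274*1/230420 = -364486/462829 - 3357/2810 = -2577922613/1300549490 ≈ -1.9822)
1/(q + f(V(18), -393 - 1*(-272))) = 1/(-2577922613/1300549490 + 91) = 1/(115772080977/1300549490) = 1300549490/115772080977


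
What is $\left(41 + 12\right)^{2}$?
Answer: $2809$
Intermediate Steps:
$\left(41 + 12\right)^{2} = 53^{2} = 2809$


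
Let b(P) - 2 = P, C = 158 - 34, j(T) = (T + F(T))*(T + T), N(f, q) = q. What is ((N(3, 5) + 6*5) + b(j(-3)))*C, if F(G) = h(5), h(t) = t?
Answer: 3100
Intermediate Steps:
F(G) = 5
j(T) = 2*T*(5 + T) (j(T) = (T + 5)*(T + T) = (5 + T)*(2*T) = 2*T*(5 + T))
C = 124
b(P) = 2 + P
((N(3, 5) + 6*5) + b(j(-3)))*C = ((5 + 6*5) + (2 + 2*(-3)*(5 - 3)))*124 = ((5 + 30) + (2 + 2*(-3)*2))*124 = (35 + (2 - 12))*124 = (35 - 10)*124 = 25*124 = 3100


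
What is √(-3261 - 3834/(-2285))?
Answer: I*√17017654035/2285 ≈ 57.09*I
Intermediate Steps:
√(-3261 - 3834/(-2285)) = √(-3261 - 3834*(-1/2285)) = √(-3261 + 3834/2285) = √(-7447551/2285) = I*√17017654035/2285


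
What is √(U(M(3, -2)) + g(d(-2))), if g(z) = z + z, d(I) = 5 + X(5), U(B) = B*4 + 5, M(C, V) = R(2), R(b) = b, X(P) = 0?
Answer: √23 ≈ 4.7958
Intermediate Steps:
M(C, V) = 2
U(B) = 5 + 4*B (U(B) = 4*B + 5 = 5 + 4*B)
d(I) = 5 (d(I) = 5 + 0 = 5)
g(z) = 2*z
√(U(M(3, -2)) + g(d(-2))) = √((5 + 4*2) + 2*5) = √((5 + 8) + 10) = √(13 + 10) = √23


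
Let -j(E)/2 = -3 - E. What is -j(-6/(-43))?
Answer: -270/43 ≈ -6.2791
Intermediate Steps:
j(E) = 6 + 2*E (j(E) = -2*(-3 - E) = 6 + 2*E)
-j(-6/(-43)) = -(6 + 2*(-6/(-43))) = -(6 + 2*(-6*(-1/43))) = -(6 + 2*(6/43)) = -(6 + 12/43) = -1*270/43 = -270/43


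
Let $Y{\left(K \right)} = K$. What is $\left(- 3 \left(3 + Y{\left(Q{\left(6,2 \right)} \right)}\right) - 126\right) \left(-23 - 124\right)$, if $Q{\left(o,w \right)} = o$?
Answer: $22491$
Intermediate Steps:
$\left(- 3 \left(3 + Y{\left(Q{\left(6,2 \right)} \right)}\right) - 126\right) \left(-23 - 124\right) = \left(- 3 \left(3 + 6\right) - 126\right) \left(-23 - 124\right) = \left(\left(-3\right) 9 - 126\right) \left(-23 - 124\right) = \left(-27 - 126\right) \left(-147\right) = \left(-153\right) \left(-147\right) = 22491$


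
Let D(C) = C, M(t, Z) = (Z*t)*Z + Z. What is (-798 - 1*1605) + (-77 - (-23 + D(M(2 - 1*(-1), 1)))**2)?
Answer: -2841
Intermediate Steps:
M(t, Z) = Z + t*Z**2 (M(t, Z) = t*Z**2 + Z = Z + t*Z**2)
(-798 - 1*1605) + (-77 - (-23 + D(M(2 - 1*(-1), 1)))**2) = (-798 - 1*1605) + (-77 - (-23 + 1*(1 + 1*(2 - 1*(-1))))**2) = (-798 - 1605) + (-77 - (-23 + 1*(1 + 1*(2 + 1)))**2) = -2403 + (-77 - (-23 + 1*(1 + 1*3))**2) = -2403 + (-77 - (-23 + 1*(1 + 3))**2) = -2403 + (-77 - (-23 + 1*4)**2) = -2403 + (-77 - (-23 + 4)**2) = -2403 + (-77 - 1*(-19)**2) = -2403 + (-77 - 1*361) = -2403 + (-77 - 361) = -2403 - 438 = -2841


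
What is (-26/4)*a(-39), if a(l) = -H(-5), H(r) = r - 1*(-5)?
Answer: 0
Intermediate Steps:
H(r) = 5 + r (H(r) = r + 5 = 5 + r)
a(l) = 0 (a(l) = -(5 - 5) = -1*0 = 0)
(-26/4)*a(-39) = -26/4*0 = -26*¼*0 = -13/2*0 = 0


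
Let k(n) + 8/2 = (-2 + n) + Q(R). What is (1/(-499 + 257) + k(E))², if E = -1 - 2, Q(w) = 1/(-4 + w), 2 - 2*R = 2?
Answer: 20061441/234256 ≈ 85.639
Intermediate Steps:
R = 0 (R = 1 - ½*2 = 1 - 1 = 0)
E = -3
k(n) = -25/4 + n (k(n) = -4 + ((-2 + n) + 1/(-4 + 0)) = -4 + ((-2 + n) + 1/(-4)) = -4 + ((-2 + n) - ¼) = -4 + (-9/4 + n) = -25/4 + n)
(1/(-499 + 257) + k(E))² = (1/(-499 + 257) + (-25/4 - 3))² = (1/(-242) - 37/4)² = (-1/242 - 37/4)² = (-4479/484)² = 20061441/234256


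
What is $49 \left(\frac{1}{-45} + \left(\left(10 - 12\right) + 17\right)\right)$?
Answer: $\frac{33026}{45} \approx 733.91$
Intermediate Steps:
$49 \left(\frac{1}{-45} + \left(\left(10 - 12\right) + 17\right)\right) = 49 \left(- \frac{1}{45} + \left(-2 + 17\right)\right) = 49 \left(- \frac{1}{45} + 15\right) = 49 \cdot \frac{674}{45} = \frac{33026}{45}$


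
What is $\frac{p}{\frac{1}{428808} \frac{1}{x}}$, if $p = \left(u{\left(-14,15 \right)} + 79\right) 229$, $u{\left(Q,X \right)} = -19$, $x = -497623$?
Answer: $-2931906099296160$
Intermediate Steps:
$p = 13740$ ($p = \left(-19 + 79\right) 229 = 60 \cdot 229 = 13740$)
$\frac{p}{\frac{1}{428808} \frac{1}{x}} = \frac{13740}{\frac{1}{428808} \frac{1}{-497623}} = \frac{13740}{\frac{1}{428808} \left(- \frac{1}{497623}\right)} = \frac{13740}{- \frac{1}{213384723384}} = 13740 \left(-213384723384\right) = -2931906099296160$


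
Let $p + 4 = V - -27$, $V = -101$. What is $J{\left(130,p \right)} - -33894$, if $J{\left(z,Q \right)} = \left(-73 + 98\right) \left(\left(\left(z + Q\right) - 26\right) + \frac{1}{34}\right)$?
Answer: $\frac{1174521}{34} \approx 34545.0$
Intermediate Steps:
$p = -78$ ($p = -4 - 74 = -78$)
$J{\left(z,Q \right)} = - \frac{22075}{34} + 25 Q + 25 z$ ($J{\left(z,Q \right)} = 25 \left(\left(\left(Q + z\right) - 26\right) + \frac{1}{34}\right) = 25 \left(\left(-26 + Q + z\right) + \frac{1}{34}\right) = 25 \left(- \frac{883}{34} + Q + z\right) = - \frac{22075}{34} + 25 Q + 25 z$)
$J{\left(130,p \right)} - -33894 = \left(- \frac{22075}{34} + 25 \left(-78\right) + 25 \cdot 130\right) - -33894 = \left(- \frac{22075}{34} - 1950 + 3250\right) + 33894 = \frac{22125}{34} + 33894 = \frac{1174521}{34}$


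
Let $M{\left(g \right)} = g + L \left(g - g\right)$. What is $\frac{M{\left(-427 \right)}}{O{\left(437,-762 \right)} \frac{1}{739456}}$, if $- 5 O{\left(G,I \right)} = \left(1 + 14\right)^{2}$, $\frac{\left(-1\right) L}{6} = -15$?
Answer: $\frac{315747712}{45} \approx 7.0166 \cdot 10^{6}$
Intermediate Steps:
$L = 90$ ($L = \left(-6\right) \left(-15\right) = 90$)
$O{\left(G,I \right)} = -45$ ($O{\left(G,I \right)} = - \frac{\left(1 + 14\right)^{2}}{5} = - \frac{15^{2}}{5} = \left(- \frac{1}{5}\right) 225 = -45$)
$M{\left(g \right)} = g$ ($M{\left(g \right)} = g + 90 \left(g - g\right) = g + 90 \cdot 0 = g + 0 = g$)
$\frac{M{\left(-427 \right)}}{O{\left(437,-762 \right)} \frac{1}{739456}} = - \frac{427}{\left(-45\right) \frac{1}{739456}} = - \frac{427}{- \frac{45}{739456}} = \left(-427\right) \left(- \frac{739456}{45}\right) = \frac{315747712}{45}$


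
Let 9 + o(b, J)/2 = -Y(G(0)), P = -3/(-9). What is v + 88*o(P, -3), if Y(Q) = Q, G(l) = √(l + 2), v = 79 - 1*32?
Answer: -1537 - 176*√2 ≈ -1785.9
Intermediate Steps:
v = 47 (v = 79 - 32 = 47)
G(l) = √(2 + l)
P = ⅓ (P = -3*(-⅑) = ⅓ ≈ 0.33333)
o(b, J) = -18 - 2*√2 (o(b, J) = -18 + 2*(-√(2 + 0)) = -18 + 2*(-√2) = -18 - 2*√2)
v + 88*o(P, -3) = 47 + 88*(-18 - 2*√2) = 47 + (-1584 - 176*√2) = -1537 - 176*√2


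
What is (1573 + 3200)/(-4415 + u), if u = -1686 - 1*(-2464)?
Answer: -4773/3637 ≈ -1.3123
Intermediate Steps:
u = 778 (u = -1686 + 2464 = 778)
(1573 + 3200)/(-4415 + u) = (1573 + 3200)/(-4415 + 778) = 4773/(-3637) = 4773*(-1/3637) = -4773/3637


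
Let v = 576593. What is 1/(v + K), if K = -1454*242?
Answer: 1/224725 ≈ 4.4499e-6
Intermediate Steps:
K = -351868
1/(v + K) = 1/(576593 - 351868) = 1/224725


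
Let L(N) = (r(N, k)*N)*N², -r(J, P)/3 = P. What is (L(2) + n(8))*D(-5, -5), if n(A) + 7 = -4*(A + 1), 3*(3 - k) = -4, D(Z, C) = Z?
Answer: 735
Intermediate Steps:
k = 13/3 (k = 3 - ⅓*(-4) = 3 + 4/3 = 13/3 ≈ 4.3333)
r(J, P) = -3*P
L(N) = -13*N³ (L(N) = ((-3*13/3)*N)*N² = (-13*N)*N² = -13*N³)
n(A) = -11 - 4*A (n(A) = -7 - 4*(A + 1) = -7 - 4*(1 + A) = -7 + (-4 - 4*A) = -11 - 4*A)
(L(2) + n(8))*D(-5, -5) = (-13*2³ + (-11 - 4*8))*(-5) = (-13*8 + (-11 - 32))*(-5) = (-104 - 43)*(-5) = -147*(-5) = 735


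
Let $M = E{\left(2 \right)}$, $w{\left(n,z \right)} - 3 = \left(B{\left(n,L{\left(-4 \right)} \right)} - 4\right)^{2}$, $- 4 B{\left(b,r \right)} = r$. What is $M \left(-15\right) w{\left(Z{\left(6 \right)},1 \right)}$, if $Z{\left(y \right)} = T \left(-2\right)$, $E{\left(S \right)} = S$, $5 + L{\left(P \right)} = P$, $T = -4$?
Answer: $- \frac{1455}{8} \approx -181.88$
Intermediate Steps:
$L{\left(P \right)} = -5 + P$
$B{\left(b,r \right)} = - \frac{r}{4}$
$Z{\left(y \right)} = 8$ ($Z{\left(y \right)} = \left(-4\right) \left(-2\right) = 8$)
$w{\left(n,z \right)} = \frac{97}{16}$ ($w{\left(n,z \right)} = 3 + \left(- \frac{-5 - 4}{4} - 4\right)^{2} = 3 + \left(\left(- \frac{1}{4}\right) \left(-9\right) - 4\right)^{2} = 3 + \left(\frac{9}{4} - 4\right)^{2} = 3 + \left(- \frac{7}{4}\right)^{2} = 3 + \frac{49}{16} = \frac{97}{16}$)
$M = 2$
$M \left(-15\right) w{\left(Z{\left(6 \right)},1 \right)} = 2 \left(-15\right) \frac{97}{16} = \left(-30\right) \frac{97}{16} = - \frac{1455}{8}$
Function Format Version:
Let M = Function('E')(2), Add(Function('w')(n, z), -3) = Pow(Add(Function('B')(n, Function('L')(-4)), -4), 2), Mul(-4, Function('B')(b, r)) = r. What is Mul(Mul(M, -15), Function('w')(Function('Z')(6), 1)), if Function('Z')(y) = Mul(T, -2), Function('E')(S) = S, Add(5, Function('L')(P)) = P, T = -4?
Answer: Rational(-1455, 8) ≈ -181.88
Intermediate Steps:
Function('L')(P) = Add(-5, P)
Function('B')(b, r) = Mul(Rational(-1, 4), r)
Function('Z')(y) = 8 (Function('Z')(y) = Mul(-4, -2) = 8)
Function('w')(n, z) = Rational(97, 16) (Function('w')(n, z) = Add(3, Pow(Add(Mul(Rational(-1, 4), Add(-5, -4)), -4), 2)) = Add(3, Pow(Add(Mul(Rational(-1, 4), -9), -4), 2)) = Add(3, Pow(Add(Rational(9, 4), -4), 2)) = Add(3, Pow(Rational(-7, 4), 2)) = Add(3, Rational(49, 16)) = Rational(97, 16))
M = 2
Mul(Mul(M, -15), Function('w')(Function('Z')(6), 1)) = Mul(Mul(2, -15), Rational(97, 16)) = Mul(-30, Rational(97, 16)) = Rational(-1455, 8)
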